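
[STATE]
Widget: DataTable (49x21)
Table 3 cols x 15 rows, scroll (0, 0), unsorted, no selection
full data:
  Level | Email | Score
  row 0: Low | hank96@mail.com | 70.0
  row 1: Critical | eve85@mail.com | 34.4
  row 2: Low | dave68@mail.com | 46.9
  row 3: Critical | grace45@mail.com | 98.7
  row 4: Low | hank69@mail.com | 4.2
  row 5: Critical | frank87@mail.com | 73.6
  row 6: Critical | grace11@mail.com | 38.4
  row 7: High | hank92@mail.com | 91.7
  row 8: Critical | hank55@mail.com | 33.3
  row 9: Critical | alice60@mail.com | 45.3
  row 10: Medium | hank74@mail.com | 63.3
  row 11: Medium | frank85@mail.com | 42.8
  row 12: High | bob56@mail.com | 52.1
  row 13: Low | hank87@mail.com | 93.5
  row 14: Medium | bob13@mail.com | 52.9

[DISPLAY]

Level   │Email           │Score                  
────────┼────────────────┼─────                  
Low     │hank96@mail.com │70.0                   
Critical│eve85@mail.com  │34.4                   
Low     │dave68@mail.com │46.9                   
Critical│grace45@mail.com│98.7                   
Low     │hank69@mail.com │4.2                    
Critical│frank87@mail.com│73.6                   
Critical│grace11@mail.com│38.4                   
High    │hank92@mail.com │91.7                   
Critical│hank55@mail.com │33.3                   
Critical│alice60@mail.com│45.3                   
Medium  │hank74@mail.com │63.3                   
Medium  │frank85@mail.com│42.8                   
High    │bob56@mail.com  │52.1                   
Low     │hank87@mail.com │93.5                   
Medium  │bob13@mail.com  │52.9                   
                                                 
                                                 
                                                 
                                                 


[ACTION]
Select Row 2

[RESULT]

Level   │Email           │Score                  
────────┼────────────────┼─────                  
Low     │hank96@mail.com │70.0                   
Critical│eve85@mail.com  │34.4                   
>ow     │dave68@mail.com │46.9                   
Critical│grace45@mail.com│98.7                   
Low     │hank69@mail.com │4.2                    
Critical│frank87@mail.com│73.6                   
Critical│grace11@mail.com│38.4                   
High    │hank92@mail.com │91.7                   
Critical│hank55@mail.com │33.3                   
Critical│alice60@mail.com│45.3                   
Medium  │hank74@mail.com │63.3                   
Medium  │frank85@mail.com│42.8                   
High    │bob56@mail.com  │52.1                   
Low     │hank87@mail.com │93.5                   
Medium  │bob13@mail.com  │52.9                   
                                                 
                                                 
                                                 
                                                 


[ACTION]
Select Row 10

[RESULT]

Level   │Email           │Score                  
────────┼────────────────┼─────                  
Low     │hank96@mail.com │70.0                   
Critical│eve85@mail.com  │34.4                   
Low     │dave68@mail.com │46.9                   
Critical│grace45@mail.com│98.7                   
Low     │hank69@mail.com │4.2                    
Critical│frank87@mail.com│73.6                   
Critical│grace11@mail.com│38.4                   
High    │hank92@mail.com │91.7                   
Critical│hank55@mail.com │33.3                   
Critical│alice60@mail.com│45.3                   
>edium  │hank74@mail.com │63.3                   
Medium  │frank85@mail.com│42.8                   
High    │bob56@mail.com  │52.1                   
Low     │hank87@mail.com │93.5                   
Medium  │bob13@mail.com  │52.9                   
                                                 
                                                 
                                                 
                                                 


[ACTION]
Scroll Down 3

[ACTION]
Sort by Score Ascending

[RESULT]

Level   │Email           │Scor▲                  
────────┼────────────────┼─────                  
Low     │hank69@mail.com │4.2                    
Critical│hank55@mail.com │33.3                   
Critical│eve85@mail.com  │34.4                   
Critical│grace11@mail.com│38.4                   
Medium  │frank85@mail.com│42.8                   
Critical│alice60@mail.com│45.3                   
Low     │dave68@mail.com │46.9                   
High    │bob56@mail.com  │52.1                   
Medium  │bob13@mail.com  │52.9                   
Medium  │hank74@mail.com │63.3                   
>ow     │hank96@mail.com │70.0                   
Critical│frank87@mail.com│73.6                   
High    │hank92@mail.com │91.7                   
Low     │hank87@mail.com │93.5                   
Critical│grace45@mail.com│98.7                   
                                                 
                                                 
                                                 
                                                 


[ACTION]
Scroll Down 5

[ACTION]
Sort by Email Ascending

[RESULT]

Level   │Email          ▲│Score                  
────────┼────────────────┼─────                  
Critical│alice60@mail.com│45.3                   
Medium  │bob13@mail.com  │52.9                   
High    │bob56@mail.com  │52.1                   
Low     │dave68@mail.com │46.9                   
Critical│eve85@mail.com  │34.4                   
Medium  │frank85@mail.com│42.8                   
Critical│frank87@mail.com│73.6                   
Critical│grace11@mail.com│38.4                   
Critical│grace45@mail.com│98.7                   
Critical│hank55@mail.com │33.3                   
>ow     │hank69@mail.com │4.2                    
Medium  │hank74@mail.com │63.3                   
Low     │hank87@mail.com │93.5                   
High    │hank92@mail.com │91.7                   
Low     │hank96@mail.com │70.0                   
                                                 
                                                 
                                                 
                                                 


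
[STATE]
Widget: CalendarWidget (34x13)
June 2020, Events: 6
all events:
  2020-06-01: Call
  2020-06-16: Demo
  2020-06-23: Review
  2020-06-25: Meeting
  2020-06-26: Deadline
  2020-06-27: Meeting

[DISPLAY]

            June 2020             
Mo Tu We Th Fr Sa Su              
 1*  2  3  4  5  6  7             
 8  9 10 11 12 13 14              
15 16* 17 18 19 20 21             
22 23* 24 25* 26* 27* 28          
29 30                             
                                  
                                  
                                  
                                  
                                  
                                  


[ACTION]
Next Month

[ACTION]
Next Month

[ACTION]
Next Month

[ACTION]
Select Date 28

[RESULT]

          September 2020          
Mo Tu We Th Fr Sa Su              
    1  2  3  4  5  6              
 7  8  9 10 11 12 13              
14 15 16 17 18 19 20              
21 22 23 24 25 26 27              
[28] 29 30                        
                                  
                                  
                                  
                                  
                                  
                                  


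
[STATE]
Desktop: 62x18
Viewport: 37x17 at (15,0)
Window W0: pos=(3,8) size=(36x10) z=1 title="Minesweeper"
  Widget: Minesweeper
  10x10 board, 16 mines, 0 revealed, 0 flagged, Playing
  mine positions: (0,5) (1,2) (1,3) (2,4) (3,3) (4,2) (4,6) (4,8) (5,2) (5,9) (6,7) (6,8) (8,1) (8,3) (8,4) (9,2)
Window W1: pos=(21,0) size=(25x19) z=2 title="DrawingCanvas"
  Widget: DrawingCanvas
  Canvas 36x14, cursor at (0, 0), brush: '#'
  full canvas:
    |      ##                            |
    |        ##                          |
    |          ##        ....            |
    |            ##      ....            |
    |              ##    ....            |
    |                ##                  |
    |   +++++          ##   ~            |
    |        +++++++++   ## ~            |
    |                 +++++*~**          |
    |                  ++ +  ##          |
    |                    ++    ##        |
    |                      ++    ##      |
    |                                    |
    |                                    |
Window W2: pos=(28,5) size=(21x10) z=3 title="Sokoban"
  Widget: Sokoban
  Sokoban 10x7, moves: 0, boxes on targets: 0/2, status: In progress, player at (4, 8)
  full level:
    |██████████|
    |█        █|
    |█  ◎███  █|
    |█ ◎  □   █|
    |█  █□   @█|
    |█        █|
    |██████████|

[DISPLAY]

      ┏━━━━━━━━━━━━━━━━━━━━━━━┓      
      ┃ DrawingCanvas         ┃      
      ┠───────────────────────┨      
      ┃+     ##               ┃      
      ┃        ##             ┃      
      ┃      ┏━━━━━━━━━━━━━━━━━━━┓   
      ┃      ┃ Sokoban           ┃   
      ┃      ┠───────────────────┨   
━━━━━━┃      ┃██████████         ┃   
r     ┃   +++┃█        █         ┃   
──────┃      ┃█  ◎███  █         ┃   
      ┃      ┃█ ◎  □   █         ┃   
      ┃      ┃█  █□   @█         ┃   
      ┃      ┃█        █         ┃   
      ┃      ┗━━━━━━━━━━━━━━━━━━━┛   
      ┃                       ┃      
      ┃                       ┃      


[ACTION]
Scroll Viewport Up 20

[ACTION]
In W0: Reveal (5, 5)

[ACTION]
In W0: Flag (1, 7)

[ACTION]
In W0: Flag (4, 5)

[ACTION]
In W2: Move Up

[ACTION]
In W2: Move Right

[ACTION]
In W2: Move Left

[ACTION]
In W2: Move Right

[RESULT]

      ┏━━━━━━━━━━━━━━━━━━━━━━━┓      
      ┃ DrawingCanvas         ┃      
      ┠───────────────────────┨      
      ┃+     ##               ┃      
      ┃        ##             ┃      
      ┃      ┏━━━━━━━━━━━━━━━━━━━┓   
      ┃      ┃ Sokoban           ┃   
      ┃      ┠───────────────────┨   
━━━━━━┃      ┃██████████         ┃   
r     ┃   +++┃█        █         ┃   
──────┃      ┃█  ◎███  █         ┃   
      ┃      ┃█ ◎  □  @█         ┃   
      ┃      ┃█  █□    █         ┃   
      ┃      ┃█        █         ┃   
      ┃      ┗━━━━━━━━━━━━━━━━━━━┛   
      ┃                       ┃      
      ┃                       ┃      


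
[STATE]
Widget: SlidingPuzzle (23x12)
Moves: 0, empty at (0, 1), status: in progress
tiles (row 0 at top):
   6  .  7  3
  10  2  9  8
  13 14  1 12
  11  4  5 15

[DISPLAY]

┌────┬────┬────┬────┐  
│  6 │    │  7 │  3 │  
├────┼────┼────┼────┤  
│ 10 │  2 │  9 │  8 │  
├────┼────┼────┼────┤  
│ 13 │ 14 │  1 │ 12 │  
├────┼────┼────┼────┤  
│ 11 │  4 │  5 │ 15 │  
└────┴────┴────┴────┘  
Moves: 0               
                       
                       


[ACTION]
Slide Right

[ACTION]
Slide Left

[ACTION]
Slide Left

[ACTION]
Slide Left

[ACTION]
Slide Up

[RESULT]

┌────┬────┬────┬────┐  
│  6 │  7 │  3 │  8 │  
├────┼────┼────┼────┤  
│ 10 │  2 │  9 │    │  
├────┼────┼────┼────┤  
│ 13 │ 14 │  1 │ 12 │  
├────┼────┼────┼────┤  
│ 11 │  4 │  5 │ 15 │  
└────┴────┴────┴────┘  
Moves: 5               
                       
                       


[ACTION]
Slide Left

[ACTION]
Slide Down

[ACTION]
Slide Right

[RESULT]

┌────┬────┬────┬────┐  
│  6 │  7 │    │  3 │  
├────┼────┼────┼────┤  
│ 10 │  2 │  9 │  8 │  
├────┼────┼────┼────┤  
│ 13 │ 14 │  1 │ 12 │  
├────┼────┼────┼────┤  
│ 11 │  4 │  5 │ 15 │  
└────┴────┴────┴────┘  
Moves: 7               
                       
                       


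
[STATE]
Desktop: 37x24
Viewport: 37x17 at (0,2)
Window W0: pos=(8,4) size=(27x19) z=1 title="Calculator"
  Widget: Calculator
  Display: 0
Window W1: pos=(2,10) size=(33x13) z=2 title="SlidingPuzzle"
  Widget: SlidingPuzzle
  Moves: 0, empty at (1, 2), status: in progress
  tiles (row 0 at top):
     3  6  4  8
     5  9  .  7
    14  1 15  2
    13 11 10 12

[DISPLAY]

                                     
                                     
        ┏━━━━━━━━━━━━━━━━━━━━━━━━━┓  
        ┃ Calculator              ┃  
        ┠─────────────────────────┨  
        ┃                        0┃  
        ┃┌───┬───┬───┬───┐        ┃  
        ┃│ 7 │ 8 │ 9 │ ÷ │        ┃  
  ┏━━━━━━━━━━━━━━━━━━━━━━━━━━━━━━━┓  
  ┃ SlidingPuzzle                 ┃  
  ┠───────────────────────────────┨  
  ┃┌────┬────┬────┬────┐          ┃  
  ┃│  3 │  6 │  4 │  8 │          ┃  
  ┃├────┼────┼────┼────┤          ┃  
  ┃│  5 │  9 │    │  7 │          ┃  
  ┃├────┼────┼────┼────┤          ┃  
  ┃│ 14 │  1 │ 15 │  2 │          ┃  


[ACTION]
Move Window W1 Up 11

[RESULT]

  ┠───────────────────────────────┨  
  ┃┌────┬────┬────┬────┐          ┃  
  ┃│  3 │  6 │  4 │  8 │          ┃  
  ┃├────┼────┼────┼────┤          ┃  
  ┃│  5 │  9 │    │  7 │          ┃  
  ┃├────┼────┼────┼────┤          ┃  
  ┃│ 14 │  1 │ 15 │  2 │          ┃  
  ┃├────┼────┼────┼────┤          ┃  
  ┃│ 13 │ 11 │ 10 │ 12 │          ┃  
  ┃└────┴────┴────┴────┘          ┃  
  ┗━━━━━━━━━━━━━━━━━━━━━━━━━━━━━━━┛  
        ┃│ 1 │ 2 │ 3 │ - │        ┃  
        ┃├───┼───┼───┼───┤        ┃  
        ┃│ 0 │ . │ = │ + │        ┃  
        ┃├───┼───┼───┼───┤        ┃  
        ┃│ C │ MC│ MR│ M+│        ┃  
        ┃└───┴───┴───┴───┘        ┃  


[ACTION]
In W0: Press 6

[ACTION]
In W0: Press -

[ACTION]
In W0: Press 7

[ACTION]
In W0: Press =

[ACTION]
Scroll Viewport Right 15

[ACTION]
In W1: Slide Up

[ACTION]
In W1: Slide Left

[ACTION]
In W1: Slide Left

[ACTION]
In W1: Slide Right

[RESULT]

  ┠───────────────────────────────┨  
  ┃┌────┬────┬────┬────┐          ┃  
  ┃│  3 │  6 │  4 │  8 │          ┃  
  ┃├────┼────┼────┼────┤          ┃  
  ┃│  5 │  9 │ 15 │  7 │          ┃  
  ┃├────┼────┼────┼────┤          ┃  
  ┃│ 14 │  1 │    │  2 │          ┃  
  ┃├────┼────┼────┼────┤          ┃  
  ┃│ 13 │ 11 │ 10 │ 12 │          ┃  
  ┃└────┴────┴────┴────┘          ┃  
  ┗━━━━━━━━━━━━━━━━━━━━━━━━━━━━━━━┛  
        ┃│ 1 │ 2 │ 3 │ - │        ┃  
        ┃├───┼───┼───┼───┤        ┃  
        ┃│ 0 │ . │ = │ + │        ┃  
        ┃├───┼───┼───┼───┤        ┃  
        ┃│ C │ MC│ MR│ M+│        ┃  
        ┃└───┴───┴───┴───┘        ┃  


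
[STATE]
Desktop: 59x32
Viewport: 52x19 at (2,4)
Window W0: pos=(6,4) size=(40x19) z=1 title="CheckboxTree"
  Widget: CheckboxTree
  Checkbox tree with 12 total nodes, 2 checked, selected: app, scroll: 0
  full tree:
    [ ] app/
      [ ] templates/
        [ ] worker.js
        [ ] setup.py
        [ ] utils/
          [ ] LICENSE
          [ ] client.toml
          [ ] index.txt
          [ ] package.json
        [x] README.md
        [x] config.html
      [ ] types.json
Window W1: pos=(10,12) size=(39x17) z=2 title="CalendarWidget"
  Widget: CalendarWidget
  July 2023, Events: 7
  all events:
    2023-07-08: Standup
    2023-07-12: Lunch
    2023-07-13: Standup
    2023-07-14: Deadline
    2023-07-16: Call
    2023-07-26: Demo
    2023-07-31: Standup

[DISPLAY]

    ┏━━━━━━━━━━━━━━━━━━━━━━━━━━━━━━━━━━━━━━┓        
    ┃ CheckboxTree                         ┃        
    ┠──────────────────────────────────────┨        
    ┃>[-] app/                             ┃        
    ┃   [-] templates/                     ┃        
    ┃     [ ] worker.js                    ┃        
    ┃     [ ] setup.py                     ┃        
    ┃     [ ] utils/                       ┃        
    ┃   ┏━━━━━━━━━━━━━━━━━━━━━━━━━━━━━━━━━━━━━┓     
    ┃   ┃ CalendarWidget                      ┃     
    ┃   ┠─────────────────────────────────────┨     
    ┃   ┃              July 2023              ┃     
    ┃   ┃Mo Tu We Th Fr Sa Su                 ┃     
    ┃   ┃                1  2                 ┃     
    ┃   ┃ 3  4  5  6  7  8*  9                ┃     
    ┃   ┃10 11 12* 13* 14* 15 16*             ┃     
    ┃   ┃17 18 19 20 21 22 23                 ┃     
    ┃   ┃24 25 26* 27 28 29 30                ┃     
    ┗━━━┃31*                                  ┃     


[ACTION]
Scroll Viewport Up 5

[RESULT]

                                                    
                                                    
                                                    
                                                    
    ┏━━━━━━━━━━━━━━━━━━━━━━━━━━━━━━━━━━━━━━┓        
    ┃ CheckboxTree                         ┃        
    ┠──────────────────────────────────────┨        
    ┃>[-] app/                             ┃        
    ┃   [-] templates/                     ┃        
    ┃     [ ] worker.js                    ┃        
    ┃     [ ] setup.py                     ┃        
    ┃     [ ] utils/                       ┃        
    ┃   ┏━━━━━━━━━━━━━━━━━━━━━━━━━━━━━━━━━━━━━┓     
    ┃   ┃ CalendarWidget                      ┃     
    ┃   ┠─────────────────────────────────────┨     
    ┃   ┃              July 2023              ┃     
    ┃   ┃Mo Tu We Th Fr Sa Su                 ┃     
    ┃   ┃                1  2                 ┃     
    ┃   ┃ 3  4  5  6  7  8*  9                ┃     


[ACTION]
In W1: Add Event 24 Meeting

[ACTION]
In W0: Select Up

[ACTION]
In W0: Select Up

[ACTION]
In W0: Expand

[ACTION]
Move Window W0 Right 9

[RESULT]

                                                    
                                                    
                                                    
                                                    
             ┏━━━━━━━━━━━━━━━━━━━━━━━━━━━━━━━━━━━━━━
             ┃ CheckboxTree                         
             ┠──────────────────────────────────────
             ┃>[-] app/                             
             ┃   [-] templates/                     
             ┃     [ ] worker.js                    
             ┃     [ ] setup.py                     
             ┃     [ ] utils/                       
        ┏━━━━━━━━━━━━━━━━━━━━━━━━━━━━━━━━━━━━━┓     
        ┃ CalendarWidget                      ┃     
        ┠─────────────────────────────────────┨     
        ┃              July 2023              ┃     
        ┃Mo Tu We Th Fr Sa Su                 ┃     
        ┃                1  2                 ┃     
        ┃ 3  4  5  6  7  8*  9                ┃     


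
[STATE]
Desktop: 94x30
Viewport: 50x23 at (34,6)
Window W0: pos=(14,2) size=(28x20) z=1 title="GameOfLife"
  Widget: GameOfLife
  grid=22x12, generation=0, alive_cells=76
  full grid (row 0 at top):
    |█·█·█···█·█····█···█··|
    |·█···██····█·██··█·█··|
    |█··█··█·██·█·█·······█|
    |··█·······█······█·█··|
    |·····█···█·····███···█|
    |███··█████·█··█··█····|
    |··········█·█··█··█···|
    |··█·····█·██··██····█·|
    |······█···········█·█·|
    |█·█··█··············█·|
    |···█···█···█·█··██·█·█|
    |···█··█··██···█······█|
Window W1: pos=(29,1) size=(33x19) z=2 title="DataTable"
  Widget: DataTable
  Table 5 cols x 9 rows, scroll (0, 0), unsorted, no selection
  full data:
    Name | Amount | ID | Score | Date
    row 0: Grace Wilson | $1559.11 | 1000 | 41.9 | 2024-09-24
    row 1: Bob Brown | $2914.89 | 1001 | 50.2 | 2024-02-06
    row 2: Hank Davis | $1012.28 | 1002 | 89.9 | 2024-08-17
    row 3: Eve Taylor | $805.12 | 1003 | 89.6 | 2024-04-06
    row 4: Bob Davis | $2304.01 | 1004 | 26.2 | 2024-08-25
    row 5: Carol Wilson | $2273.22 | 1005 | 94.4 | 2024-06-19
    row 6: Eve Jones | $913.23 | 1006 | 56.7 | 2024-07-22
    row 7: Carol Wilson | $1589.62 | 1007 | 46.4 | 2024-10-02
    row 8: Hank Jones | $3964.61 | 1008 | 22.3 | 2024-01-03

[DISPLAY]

e Wilson│$1559.11│1000│41.9┃                      
Brown   │$2914.89│1001│50.2┃                      
 Davis  │$1012.28│1002│89.9┃                      
Taylor  │$805.12 │1003│89.6┃                      
Davis   │$2304.01│1004│26.2┃                      
l Wilson│$2273.22│1005│94.4┃                      
Jones   │$913.23 │1006│56.7┃                      
l Wilson│$1589.62│1007│46.4┃                      
 Jones  │$3964.61│1008│22.3┃                      
                           ┃                      
                           ┃                      
                           ┃                      
                           ┃                      
━━━━━━━━━━━━━━━━━━━━━━━━━━━┛                      
       ┃                                          
━━━━━━━┛                                          
                                                  
                                                  
                                                  
                                                  
                                                  
                                                  
                                                  


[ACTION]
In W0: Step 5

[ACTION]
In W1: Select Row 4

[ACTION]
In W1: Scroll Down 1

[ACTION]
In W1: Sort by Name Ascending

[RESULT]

Brown   │$2914.89│1001│50.2┃                      
Davis   │$2304.01│1004│26.2┃                      
l Wilson│$2273.22│1005│94.4┃                      
l Wilson│$1589.62│1007│46.4┃                      
Jones   │$913.23 │1006│56.7┃                      
Taylor  │$805.12 │1003│89.6┃                      
e Wilson│$1559.11│1000│41.9┃                      
 Davis  │$1012.28│1002│89.9┃                      
 Jones  │$3964.61│1008│22.3┃                      
                           ┃                      
                           ┃                      
                           ┃                      
                           ┃                      
━━━━━━━━━━━━━━━━━━━━━━━━━━━┛                      
       ┃                                          
━━━━━━━┛                                          
                                                  
                                                  
                                                  
                                                  
                                                  
                                                  
                                                  


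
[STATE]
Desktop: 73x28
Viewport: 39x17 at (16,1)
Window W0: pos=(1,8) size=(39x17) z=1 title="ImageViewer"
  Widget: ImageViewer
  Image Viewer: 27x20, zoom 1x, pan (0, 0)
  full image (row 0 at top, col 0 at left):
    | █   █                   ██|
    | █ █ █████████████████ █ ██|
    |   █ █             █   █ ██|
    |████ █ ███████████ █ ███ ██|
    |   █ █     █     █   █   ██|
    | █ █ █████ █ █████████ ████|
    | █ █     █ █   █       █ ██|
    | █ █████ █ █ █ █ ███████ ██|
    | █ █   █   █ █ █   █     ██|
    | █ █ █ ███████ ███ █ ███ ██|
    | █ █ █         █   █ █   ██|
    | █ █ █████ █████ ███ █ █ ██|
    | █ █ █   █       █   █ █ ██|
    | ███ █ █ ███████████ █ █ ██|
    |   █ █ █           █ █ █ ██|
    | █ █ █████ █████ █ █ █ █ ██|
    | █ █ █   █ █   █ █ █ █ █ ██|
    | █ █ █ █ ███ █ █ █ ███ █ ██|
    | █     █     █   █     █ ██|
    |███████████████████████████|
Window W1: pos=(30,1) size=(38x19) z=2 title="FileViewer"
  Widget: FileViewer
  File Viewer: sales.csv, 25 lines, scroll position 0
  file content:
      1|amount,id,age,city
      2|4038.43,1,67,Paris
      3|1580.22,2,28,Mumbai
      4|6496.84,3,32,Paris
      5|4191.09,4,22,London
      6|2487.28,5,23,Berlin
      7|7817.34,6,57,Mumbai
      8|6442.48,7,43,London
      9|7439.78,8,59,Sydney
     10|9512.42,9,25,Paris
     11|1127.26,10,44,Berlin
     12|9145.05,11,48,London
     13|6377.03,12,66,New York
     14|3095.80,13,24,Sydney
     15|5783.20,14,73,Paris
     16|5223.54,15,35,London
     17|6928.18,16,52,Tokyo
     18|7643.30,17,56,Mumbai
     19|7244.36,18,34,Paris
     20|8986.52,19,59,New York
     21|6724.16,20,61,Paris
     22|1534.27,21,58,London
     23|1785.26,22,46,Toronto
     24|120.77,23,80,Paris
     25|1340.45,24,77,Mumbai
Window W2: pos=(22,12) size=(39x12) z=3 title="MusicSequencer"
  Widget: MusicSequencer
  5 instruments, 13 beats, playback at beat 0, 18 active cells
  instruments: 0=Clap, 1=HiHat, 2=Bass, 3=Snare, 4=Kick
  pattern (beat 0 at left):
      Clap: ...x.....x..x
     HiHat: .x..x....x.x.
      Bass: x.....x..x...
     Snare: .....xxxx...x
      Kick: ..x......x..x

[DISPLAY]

              ┏━━━━━━━━━━━━━━━━━━━━━━━━
              ┃ FileViewer             
              ┠────────────────────────
              ┃amount,id,age,city      
              ┃4038.43,1,67,Paris      
              ┃1580.22,2,28,Mumbai     
              ┃6496.84,3,32,Paris      
━━━━━━━━━━━━━━┃4191.09,4,22,London     
              ┃2487.28,5,23,Berlin     
──────────────┃7817.34,6,57,Mumbai     
           ██ ┃6442.48,7,43,London     
██████┏━━━━━━━━━━━━━━━━━━━━━━━━━━━━━━━━
     █┃ MusicSequencer                 
████ █┠────────────────────────────────
   █  ┃      ▼123456789012             
██████┃  Clap···█·····█··█             
 █    ┃ HiHat·█··█····█·█·             


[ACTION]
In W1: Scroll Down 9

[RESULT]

              ┏━━━━━━━━━━━━━━━━━━━━━━━━
              ┃ FileViewer             
              ┠────────────────────────
              ┃9512.42,9,25,Paris      
              ┃1127.26,10,44,Berlin    
              ┃9145.05,11,48,London    
              ┃6377.03,12,66,New York  
━━━━━━━━━━━━━━┃3095.80,13,24,Sydney    
              ┃5783.20,14,73,Paris     
──────────────┃5223.54,15,35,London    
           ██ ┃6928.18,16,52,Tokyo     
██████┏━━━━━━━━━━━━━━━━━━━━━━━━━━━━━━━━
     █┃ MusicSequencer                 
████ █┠────────────────────────────────
   █  ┃      ▼123456789012             
██████┃  Clap···█·····█··█             
 █    ┃ HiHat·█··█····█·█·             


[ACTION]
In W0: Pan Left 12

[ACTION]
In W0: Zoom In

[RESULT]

              ┏━━━━━━━━━━━━━━━━━━━━━━━━
              ┃ FileViewer             
              ┠────────────────────────
              ┃9512.42,9,25,Paris      
              ┃1127.26,10,44,Berlin    
              ┃9145.05,11,48,London    
              ┃6377.03,12,66,New York  
━━━━━━━━━━━━━━┃3095.80,13,24,Sydney    
              ┃5783.20,14,73,Paris     
──────────────┃5223.54,15,35,London    
              ┃6928.18,16,52,Tokyo     
      ┏━━━━━━━━━━━━━━━━━━━━━━━━━━━━━━━━
██████┃ MusicSequencer                 
██████┠────────────────────────────────
      ┃      ▼123456789012             
      ┃  Clap···█·····█··█             
██████┃ HiHat·█··█····█·█·             


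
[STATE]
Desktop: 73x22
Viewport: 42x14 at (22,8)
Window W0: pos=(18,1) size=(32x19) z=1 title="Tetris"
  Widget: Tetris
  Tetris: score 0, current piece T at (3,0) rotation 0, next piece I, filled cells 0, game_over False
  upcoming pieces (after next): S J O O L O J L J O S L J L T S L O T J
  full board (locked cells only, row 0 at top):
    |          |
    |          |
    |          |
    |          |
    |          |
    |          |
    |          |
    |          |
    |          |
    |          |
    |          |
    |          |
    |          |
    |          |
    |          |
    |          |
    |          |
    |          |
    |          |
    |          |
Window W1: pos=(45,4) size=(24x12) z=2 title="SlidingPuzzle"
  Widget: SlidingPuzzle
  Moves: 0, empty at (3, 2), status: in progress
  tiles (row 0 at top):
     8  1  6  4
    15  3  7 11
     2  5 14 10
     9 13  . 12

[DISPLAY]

       │               ┃│  8 │  1 │  6 │  
       │               ┃├────┼────┼────┼──
       │Score:         ┃│ 15 │  3 │  7 │ 1
       │0              ┃├────┼────┼────┼──
       │               ┃│  2 │  5 │ 14 │ 1
       │               ┃├────┼────┼────┼──
       │               ┃│  9 │ 13 │    │ 1
       │               ┗━━━━━━━━━━━━━━━━━━
       │                   ┃              
       │                   ┃              
       │                   ┃              
━━━━━━━━━━━━━━━━━━━━━━━━━━━┛              
                                          
                                          


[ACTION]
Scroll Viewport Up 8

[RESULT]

                                          
━━━━━━━━━━━━━━━━━━━━━━━━━━━┓              
tris                       ┃              
───────────────────────────┨              
       │Next:          ┏━━━━━━━━━━━━━━━━━━
       │████           ┃ SlidingPuzzle    
       │               ┠──────────────────
       │               ┃┌────┬────┬────┬──
       │               ┃│  8 │  1 │  6 │  
       │               ┃├────┼────┼────┼──
       │Score:         ┃│ 15 │  3 │  7 │ 1
       │0              ┃├────┼────┼────┼──
       │               ┃│  2 │  5 │ 14 │ 1
       │               ┃├────┼────┼────┼──


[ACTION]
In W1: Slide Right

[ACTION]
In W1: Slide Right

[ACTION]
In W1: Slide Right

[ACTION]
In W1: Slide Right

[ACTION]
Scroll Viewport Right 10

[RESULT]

                                          
━━━━━━━━━━━━━━━━━━┓                       
                  ┃                       
──────────────────┨                       
ext:          ┏━━━━━━━━━━━━━━━━━━━━━━┓    
███           ┃ SlidingPuzzle        ┃    
              ┠──────────────────────┨    
              ┃┌────┬────┬────┬────┐ ┃    
              ┃│  8 │  1 │  6 │  4 │ ┃    
              ┃├────┼────┼────┼────┤ ┃    
core:         ┃│ 15 │  3 │  7 │ 11 │ ┃    
              ┃├────┼────┼────┼────┤ ┃    
              ┃│  2 │  5 │ 14 │ 10 │ ┃    
              ┃├────┼────┼────┼────┤ ┃    


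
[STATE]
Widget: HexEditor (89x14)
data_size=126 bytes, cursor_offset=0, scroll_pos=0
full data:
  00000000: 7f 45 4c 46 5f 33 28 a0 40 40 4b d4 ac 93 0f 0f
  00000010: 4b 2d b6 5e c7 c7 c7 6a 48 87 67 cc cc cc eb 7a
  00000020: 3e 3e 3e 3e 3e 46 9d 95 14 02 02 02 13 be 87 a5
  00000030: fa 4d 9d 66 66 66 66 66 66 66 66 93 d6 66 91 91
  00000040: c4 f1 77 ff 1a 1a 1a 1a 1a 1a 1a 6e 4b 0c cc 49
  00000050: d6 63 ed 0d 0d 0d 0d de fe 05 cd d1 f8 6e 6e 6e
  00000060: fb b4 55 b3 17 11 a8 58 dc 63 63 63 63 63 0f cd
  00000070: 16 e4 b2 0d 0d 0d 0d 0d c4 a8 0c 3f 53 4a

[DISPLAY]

00000000  7F 45 4c 46 5f 33 28 a0  40 40 4b d4 ac 93 0f 0f  |.ELF_3(.@@K.....|           
00000010  4b 2d b6 5e c7 c7 c7 6a  48 87 67 cc cc cc eb 7a  |K-.^...jH.g....z|           
00000020  3e 3e 3e 3e 3e 46 9d 95  14 02 02 02 13 be 87 a5  |>>>>>F..........|           
00000030  fa 4d 9d 66 66 66 66 66  66 66 66 93 d6 66 91 91  |.M.ffffffff..f..|           
00000040  c4 f1 77 ff 1a 1a 1a 1a  1a 1a 1a 6e 4b 0c cc 49  |..w........nK..I|           
00000050  d6 63 ed 0d 0d 0d 0d de  fe 05 cd d1 f8 6e 6e 6e  |.c...........nnn|           
00000060  fb b4 55 b3 17 11 a8 58  dc 63 63 63 63 63 0f cd  |..U....X.ccccc..|           
00000070  16 e4 b2 0d 0d 0d 0d 0d  c4 a8 0c 3f 53 4a        |...........?SJ  |           
                                                                                         
                                                                                         
                                                                                         
                                                                                         
                                                                                         
                                                                                         


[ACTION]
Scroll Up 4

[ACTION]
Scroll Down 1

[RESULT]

00000010  4b 2d b6 5e c7 c7 c7 6a  48 87 67 cc cc cc eb 7a  |K-.^...jH.g....z|           
00000020  3e 3e 3e 3e 3e 46 9d 95  14 02 02 02 13 be 87 a5  |>>>>>F..........|           
00000030  fa 4d 9d 66 66 66 66 66  66 66 66 93 d6 66 91 91  |.M.ffffffff..f..|           
00000040  c4 f1 77 ff 1a 1a 1a 1a  1a 1a 1a 6e 4b 0c cc 49  |..w........nK..I|           
00000050  d6 63 ed 0d 0d 0d 0d de  fe 05 cd d1 f8 6e 6e 6e  |.c...........nnn|           
00000060  fb b4 55 b3 17 11 a8 58  dc 63 63 63 63 63 0f cd  |..U....X.ccccc..|           
00000070  16 e4 b2 0d 0d 0d 0d 0d  c4 a8 0c 3f 53 4a        |...........?SJ  |           
                                                                                         
                                                                                         
                                                                                         
                                                                                         
                                                                                         
                                                                                         
                                                                                         


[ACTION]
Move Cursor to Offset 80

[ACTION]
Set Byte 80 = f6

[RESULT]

00000010  4b 2d b6 5e c7 c7 c7 6a  48 87 67 cc cc cc eb 7a  |K-.^...jH.g....z|           
00000020  3e 3e 3e 3e 3e 46 9d 95  14 02 02 02 13 be 87 a5  |>>>>>F..........|           
00000030  fa 4d 9d 66 66 66 66 66  66 66 66 93 d6 66 91 91  |.M.ffffffff..f..|           
00000040  c4 f1 77 ff 1a 1a 1a 1a  1a 1a 1a 6e 4b 0c cc 49  |..w........nK..I|           
00000050  F6 63 ed 0d 0d 0d 0d de  fe 05 cd d1 f8 6e 6e 6e  |.c...........nnn|           
00000060  fb b4 55 b3 17 11 a8 58  dc 63 63 63 63 63 0f cd  |..U....X.ccccc..|           
00000070  16 e4 b2 0d 0d 0d 0d 0d  c4 a8 0c 3f 53 4a        |...........?SJ  |           
                                                                                         
                                                                                         
                                                                                         
                                                                                         
                                                                                         
                                                                                         
                                                                                         
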